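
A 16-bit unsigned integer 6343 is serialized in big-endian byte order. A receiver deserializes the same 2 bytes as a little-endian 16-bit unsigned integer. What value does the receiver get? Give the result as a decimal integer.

6343 in 16-bit hexadecimal is 0x18C7.
Stored big-endian, the bytes at ascending addresses are 18 C7.
Read back as little-endian, the first byte is least significant, giving 0xC718.
0xC718 = 50968.

50968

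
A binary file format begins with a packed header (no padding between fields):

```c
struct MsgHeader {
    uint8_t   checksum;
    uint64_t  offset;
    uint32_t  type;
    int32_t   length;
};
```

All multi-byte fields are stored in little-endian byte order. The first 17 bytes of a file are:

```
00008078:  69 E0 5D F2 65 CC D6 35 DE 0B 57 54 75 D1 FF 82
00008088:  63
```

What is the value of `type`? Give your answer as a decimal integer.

1968461579

`type` follows `checksum` (1 B), `offset` (8 B), so it starts at offset 1 + 8 = 9 and occupies 4 bytes.
Bytes at offsets 9..12: 0B 57 54 75.
Little-endian: lowest address holds the least-significant byte.
Reassemble most-significant byte first: 75 54 57 0B → 0x7554570B.
0x7554570B = 1968461579.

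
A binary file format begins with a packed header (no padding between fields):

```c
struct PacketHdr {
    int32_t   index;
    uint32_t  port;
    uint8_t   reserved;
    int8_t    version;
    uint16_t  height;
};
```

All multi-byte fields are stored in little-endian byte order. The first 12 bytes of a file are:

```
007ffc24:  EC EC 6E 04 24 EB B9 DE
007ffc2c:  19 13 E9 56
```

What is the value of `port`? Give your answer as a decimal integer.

`port` follows `index` (4 bytes), so it starts at byte offset 4 and occupies 4 bytes.
Bytes at offsets 4..7: 24 EB B9 DE.
Little-endian: lowest address holds the least-significant byte.
Reassemble most-significant byte first: DE B9 EB 24 → 0xDEB9EB24.
0xDEB9EB24 = 3736726308.

3736726308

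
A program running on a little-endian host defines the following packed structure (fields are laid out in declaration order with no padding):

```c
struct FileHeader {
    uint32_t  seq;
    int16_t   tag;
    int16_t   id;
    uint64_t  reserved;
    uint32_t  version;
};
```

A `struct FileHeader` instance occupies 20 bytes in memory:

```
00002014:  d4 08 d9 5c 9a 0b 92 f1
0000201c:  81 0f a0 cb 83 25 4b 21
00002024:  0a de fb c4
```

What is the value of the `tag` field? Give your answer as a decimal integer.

2970

`tag` follows `seq` (4 bytes), so it starts at byte offset 4 and occupies 2 bytes.
Bytes at offsets 4..5: 9A 0B.
In little-endian order the low byte comes first in memory.
Reassemble most-significant byte first: 0B 9A → 0x0B9A.
0x0B9A = 2970.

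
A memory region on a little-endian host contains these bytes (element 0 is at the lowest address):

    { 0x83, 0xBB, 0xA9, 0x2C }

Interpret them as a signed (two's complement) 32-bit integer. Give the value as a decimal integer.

In little-endian order the low byte comes first in memory.
Reassemble most-significant byte first: 2C A9 BB 83 → 0x2CA9BB83.
0x2CA9BB83 = 749321091.

749321091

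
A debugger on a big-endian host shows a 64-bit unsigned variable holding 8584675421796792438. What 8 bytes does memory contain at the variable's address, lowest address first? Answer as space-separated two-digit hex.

77 22 E4 D0 04 39 78 76

8584675421796792438 in hexadecimal, padded to 64 bits, is 0x7722E4D004397876.
Split into bytes (most-significant first): 77 22 E4 D0 04 39 78 76.
Big-endian stores the most-significant byte at the lowest address.
So the memory order matches the most-significant-first order: 77 22 E4 D0 04 39 78 76.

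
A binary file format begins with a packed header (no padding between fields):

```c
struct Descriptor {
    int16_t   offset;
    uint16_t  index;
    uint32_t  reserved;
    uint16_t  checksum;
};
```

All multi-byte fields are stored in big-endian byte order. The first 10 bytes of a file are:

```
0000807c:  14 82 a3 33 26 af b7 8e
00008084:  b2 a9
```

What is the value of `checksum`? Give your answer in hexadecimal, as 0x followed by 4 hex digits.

`checksum` follows `offset` (2 B), `index` (2 B), `reserved` (4 B), so it starts at offset 2 + 2 + 4 = 8 and occupies 2 bytes.
Bytes at offsets 8..9: B2 A9.
Big-endian: lowest address holds the most-significant byte.
The bytes are already most-significant first: 0xB2A9.

0xB2A9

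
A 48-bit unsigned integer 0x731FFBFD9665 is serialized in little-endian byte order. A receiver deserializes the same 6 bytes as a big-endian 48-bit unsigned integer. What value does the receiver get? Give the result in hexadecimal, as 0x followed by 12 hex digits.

0x6596FDFB1F73

Stored little-endian, the bytes at ascending addresses are 65 96 FD FB 1F 73.
Read back as big-endian, the last byte is least significant, giving 0x6596FDFB1F73.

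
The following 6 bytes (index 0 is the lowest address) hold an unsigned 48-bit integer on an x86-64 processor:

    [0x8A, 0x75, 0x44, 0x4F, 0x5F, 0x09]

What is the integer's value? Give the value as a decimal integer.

10304956429706

Little-endian: lowest address holds the least-significant byte.
Reassemble most-significant byte first: 09 5F 4F 44 75 8A → 0x095F4F44758A.
0x095F4F44758A = 10304956429706.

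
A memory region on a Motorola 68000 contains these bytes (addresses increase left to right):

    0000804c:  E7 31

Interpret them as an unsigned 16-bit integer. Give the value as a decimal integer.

Big-endian stores the most-significant byte at the lowest address.
The bytes are already most-significant first: 0xE731.
0xE731 = 59185.

59185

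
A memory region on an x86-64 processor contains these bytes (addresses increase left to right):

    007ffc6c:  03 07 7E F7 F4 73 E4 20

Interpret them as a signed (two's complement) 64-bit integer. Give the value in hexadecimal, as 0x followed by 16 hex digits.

0x20E473F4F77E0703

Little-endian: lowest address holds the least-significant byte.
Reassemble most-significant byte first: 20 E4 73 F4 F7 7E 07 03 → 0x20E473F4F77E0703.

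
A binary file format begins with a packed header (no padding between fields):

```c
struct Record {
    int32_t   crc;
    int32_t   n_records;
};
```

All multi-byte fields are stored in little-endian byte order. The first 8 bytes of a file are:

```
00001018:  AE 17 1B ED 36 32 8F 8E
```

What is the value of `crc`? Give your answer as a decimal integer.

`crc` is the first field, at byte offset 0, occupying 4 bytes.
Bytes at offsets 0..3: AE 17 1B ED.
Little-endian: lowest address holds the least-significant byte.
Reassemble most-significant byte first: ED 1B 17 AE → 0xED1B17AE.
Top bit is set, so as a signed 32-bit value this is 0xED1B17AE − 2^32 = -316991570.

-316991570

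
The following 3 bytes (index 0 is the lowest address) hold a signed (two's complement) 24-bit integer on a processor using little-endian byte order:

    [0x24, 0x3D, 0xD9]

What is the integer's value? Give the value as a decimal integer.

-2540252

Little-endian stores the least-significant byte at the lowest address.
Reassemble most-significant byte first: D9 3D 24 → 0xD93D24.
Top bit is set, so as a signed 24-bit value this is 0xD93D24 − 2^24 = -2540252.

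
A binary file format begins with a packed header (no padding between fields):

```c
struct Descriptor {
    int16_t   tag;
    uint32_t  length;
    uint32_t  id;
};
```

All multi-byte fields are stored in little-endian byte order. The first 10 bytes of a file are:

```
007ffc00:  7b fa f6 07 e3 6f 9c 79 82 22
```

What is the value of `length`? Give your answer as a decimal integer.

1877149686

`length` follows `tag` (2 bytes), so it starts at byte offset 2 and occupies 4 bytes.
Bytes at offsets 2..5: F6 07 E3 6F.
Little-endian stores the least-significant byte at the lowest address.
Reassemble most-significant byte first: 6F E3 07 F6 → 0x6FE307F6.
0x6FE307F6 = 1877149686.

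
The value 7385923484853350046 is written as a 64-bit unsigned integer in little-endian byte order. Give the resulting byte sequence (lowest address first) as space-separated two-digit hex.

9E 2E E6 F4 46 12 80 66

7385923484853350046 in hexadecimal, padded to 64 bits, is 0x66801246F4E62E9E.
Split into bytes (most-significant first): 66 80 12 46 F4 E6 2E 9E.
In little-endian order the low byte comes first in memory.
So at ascending addresses the bytes are 9E 2E E6 F4 46 12 80 66.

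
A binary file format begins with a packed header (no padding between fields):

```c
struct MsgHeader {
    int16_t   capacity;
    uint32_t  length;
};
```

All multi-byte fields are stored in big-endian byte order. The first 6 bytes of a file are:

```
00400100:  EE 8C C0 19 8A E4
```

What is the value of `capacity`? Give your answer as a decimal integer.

`capacity` is the first field, at byte offset 0, occupying 2 bytes.
Bytes at offsets 0..1: EE 8C.
Big-endian: lowest address holds the most-significant byte.
The bytes are already most-significant first: 0xEE8C.
Top bit is set, so as a signed 16-bit value this is 0xEE8C − 2^16 = -4468.

-4468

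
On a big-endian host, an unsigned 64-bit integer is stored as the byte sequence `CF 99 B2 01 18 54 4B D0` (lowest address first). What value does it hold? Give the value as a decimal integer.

In big-endian order the high byte comes first in memory.
The bytes are already most-significant first: 0xCF99B20118544BD0.
0xCF99B20118544BD0 = 14959183355060702160.

14959183355060702160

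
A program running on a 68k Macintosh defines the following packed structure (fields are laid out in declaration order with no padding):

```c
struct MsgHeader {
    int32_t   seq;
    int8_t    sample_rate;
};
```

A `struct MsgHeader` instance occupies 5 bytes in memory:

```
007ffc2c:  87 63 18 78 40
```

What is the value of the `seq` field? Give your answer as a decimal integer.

`seq` is the first field, at byte offset 0, occupying 4 bytes.
Bytes at offsets 0..3: 87 63 18 78.
Big-endian: lowest address holds the most-significant byte.
The bytes are already most-significant first: 0x87631878.
Top bit is set, so as a signed 32-bit value this is 0x87631878 − 2^32 = -2023548808.

-2023548808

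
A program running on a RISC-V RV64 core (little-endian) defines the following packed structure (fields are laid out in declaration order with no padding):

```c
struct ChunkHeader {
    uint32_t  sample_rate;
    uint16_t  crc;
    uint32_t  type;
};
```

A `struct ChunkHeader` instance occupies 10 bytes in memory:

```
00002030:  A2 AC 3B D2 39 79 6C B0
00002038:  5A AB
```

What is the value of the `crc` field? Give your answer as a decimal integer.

`crc` follows `sample_rate` (4 bytes), so it starts at byte offset 4 and occupies 2 bytes.
Bytes at offsets 4..5: 39 79.
Little-endian stores the least-significant byte at the lowest address.
Reassemble most-significant byte first: 79 39 → 0x7939.
0x7939 = 31033.

31033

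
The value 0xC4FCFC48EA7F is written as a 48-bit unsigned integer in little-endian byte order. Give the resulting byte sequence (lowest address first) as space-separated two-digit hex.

7F EA 48 FC FC C4

Split into bytes (most-significant first): C4 FC FC 48 EA 7F.
In little-endian order the low byte comes first in memory.
So at ascending addresses the bytes are 7F EA 48 FC FC C4.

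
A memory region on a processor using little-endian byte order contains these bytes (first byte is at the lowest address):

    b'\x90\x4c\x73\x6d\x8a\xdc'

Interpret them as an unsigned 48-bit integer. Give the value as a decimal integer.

242487099870352

Little-endian stores the least-significant byte at the lowest address.
Reassemble most-significant byte first: DC 8A 6D 73 4C 90 → 0xDC8A6D734C90.
0xDC8A6D734C90 = 242487099870352.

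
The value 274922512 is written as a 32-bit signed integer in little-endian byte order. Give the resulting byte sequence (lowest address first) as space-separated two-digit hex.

274922512 in hexadecimal, padded to 32 bits, is 0x1062FC10.
Split into bytes (most-significant first): 10 62 FC 10.
In little-endian order the low byte comes first in memory.
So at ascending addresses the bytes are 10 FC 62 10.

10 FC 62 10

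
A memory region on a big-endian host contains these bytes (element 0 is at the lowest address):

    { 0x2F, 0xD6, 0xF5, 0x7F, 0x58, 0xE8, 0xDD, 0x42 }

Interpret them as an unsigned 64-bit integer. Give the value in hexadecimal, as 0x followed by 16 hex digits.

Big-endian: lowest address holds the most-significant byte.
The bytes are already most-significant first: 0x2FD6F57F58E8DD42.

0x2FD6F57F58E8DD42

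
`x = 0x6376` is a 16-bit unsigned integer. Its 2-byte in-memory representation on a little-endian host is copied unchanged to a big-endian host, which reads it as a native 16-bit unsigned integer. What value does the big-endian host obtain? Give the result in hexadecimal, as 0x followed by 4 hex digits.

0x7663

Stored little-endian, the bytes at ascending addresses are 76 63.
Read back as big-endian, the last byte is least significant, giving 0x7663.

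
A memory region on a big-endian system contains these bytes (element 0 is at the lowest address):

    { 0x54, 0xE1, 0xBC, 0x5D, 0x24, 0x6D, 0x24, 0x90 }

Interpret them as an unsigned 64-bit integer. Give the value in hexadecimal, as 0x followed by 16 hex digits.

0x54E1BC5D246D2490

Big-endian: lowest address holds the most-significant byte.
The bytes are already most-significant first: 0x54E1BC5D246D2490.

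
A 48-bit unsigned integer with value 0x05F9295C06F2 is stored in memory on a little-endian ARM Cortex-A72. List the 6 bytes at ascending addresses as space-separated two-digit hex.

Split into bytes (most-significant first): 05 F9 29 5C 06 F2.
Little-endian stores the least-significant byte at the lowest address.
So at ascending addresses the bytes are F2 06 5C 29 F9 05.

F2 06 5C 29 F9 05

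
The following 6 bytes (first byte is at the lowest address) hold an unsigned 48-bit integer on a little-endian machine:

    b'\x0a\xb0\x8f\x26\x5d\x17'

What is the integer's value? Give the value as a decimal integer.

25688846348298

Little-endian stores the least-significant byte at the lowest address.
Reassemble most-significant byte first: 17 5D 26 8F B0 0A → 0x175D268FB00A.
0x175D268FB00A = 25688846348298.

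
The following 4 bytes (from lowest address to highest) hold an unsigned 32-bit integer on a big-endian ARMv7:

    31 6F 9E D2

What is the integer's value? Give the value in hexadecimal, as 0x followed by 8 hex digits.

Big-endian stores the most-significant byte at the lowest address.
The bytes are already most-significant first: 0x316F9ED2.

0x316F9ED2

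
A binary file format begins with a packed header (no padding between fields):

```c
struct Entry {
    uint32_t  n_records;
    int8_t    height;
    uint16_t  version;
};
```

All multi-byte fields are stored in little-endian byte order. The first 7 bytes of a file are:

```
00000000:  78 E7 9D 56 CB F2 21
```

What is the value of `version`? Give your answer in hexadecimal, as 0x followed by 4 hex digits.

0x21F2

`version` follows `n_records` (4 B), `height` (1 B), so it starts at offset 4 + 1 = 5 and occupies 2 bytes.
Bytes at offsets 5..6: F2 21.
Little-endian stores the least-significant byte at the lowest address.
Reassemble most-significant byte first: 21 F2 → 0x21F2.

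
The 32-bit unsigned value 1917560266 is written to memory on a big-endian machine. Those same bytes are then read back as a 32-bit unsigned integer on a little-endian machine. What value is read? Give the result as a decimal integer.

1917560266 in 32-bit hexadecimal is 0x724BA5CA.
Stored big-endian, the bytes at ascending addresses are 72 4B A5 CA.
Read back as little-endian, the first byte is least significant, giving 0xCAA54B72.
0xCAA54B72 = 3399830386.

3399830386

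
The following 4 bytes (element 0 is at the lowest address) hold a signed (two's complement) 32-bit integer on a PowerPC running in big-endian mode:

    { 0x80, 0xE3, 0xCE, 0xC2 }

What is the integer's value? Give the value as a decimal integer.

-2132554046

In big-endian order the high byte comes first in memory.
The bytes are already most-significant first: 0x80E3CEC2.
Top bit is set, so as a signed 32-bit value this is 0x80E3CEC2 − 2^32 = -2132554046.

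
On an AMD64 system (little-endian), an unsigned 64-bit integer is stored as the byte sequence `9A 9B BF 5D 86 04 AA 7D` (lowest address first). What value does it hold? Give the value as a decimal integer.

Little-endian stores the least-significant byte at the lowest address.
Reassemble most-significant byte first: 7D AA 04 86 5D BF 9B 9A → 0x7DAA04865DBF9B9A.
0x7DAA04865DBF9B9A = 9055054975926770586.

9055054975926770586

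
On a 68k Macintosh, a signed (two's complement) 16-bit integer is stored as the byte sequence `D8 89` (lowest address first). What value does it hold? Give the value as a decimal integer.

In big-endian order the high byte comes first in memory.
The bytes are already most-significant first: 0xD889.
Top bit is set, so as a signed 16-bit value this is 0xD889 − 2^16 = -10103.

-10103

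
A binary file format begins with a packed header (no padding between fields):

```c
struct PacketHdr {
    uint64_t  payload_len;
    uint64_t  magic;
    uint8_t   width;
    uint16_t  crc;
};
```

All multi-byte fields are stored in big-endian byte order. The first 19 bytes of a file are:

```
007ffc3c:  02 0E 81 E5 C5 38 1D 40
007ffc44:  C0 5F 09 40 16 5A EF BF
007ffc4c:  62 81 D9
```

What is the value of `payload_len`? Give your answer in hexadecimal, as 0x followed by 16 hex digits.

0x020E81E5C5381D40

`payload_len` is the first field, at byte offset 0, occupying 8 bytes.
Bytes at offsets 0..7: 02 0E 81 E5 C5 38 1D 40.
Big-endian: lowest address holds the most-significant byte.
The bytes are already most-significant first: 0x020E81E5C5381D40.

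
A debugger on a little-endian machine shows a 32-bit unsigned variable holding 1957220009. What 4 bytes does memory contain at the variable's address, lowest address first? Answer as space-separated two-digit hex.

1957220009 in hexadecimal, padded to 32 bits, is 0x74A8CEA9.
Split into bytes (most-significant first): 74 A8 CE A9.
Little-endian stores the least-significant byte at the lowest address.
So at ascending addresses the bytes are A9 CE A8 74.

A9 CE A8 74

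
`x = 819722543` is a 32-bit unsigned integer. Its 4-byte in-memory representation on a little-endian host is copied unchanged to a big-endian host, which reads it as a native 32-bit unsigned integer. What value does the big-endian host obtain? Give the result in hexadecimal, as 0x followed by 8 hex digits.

819722543 in 32-bit hexadecimal is 0x30DBF92F.
Stored little-endian, the bytes at ascending addresses are 2F F9 DB 30.
Read back as big-endian, the last byte is least significant, giving 0x2FF9DB30.

0x2FF9DB30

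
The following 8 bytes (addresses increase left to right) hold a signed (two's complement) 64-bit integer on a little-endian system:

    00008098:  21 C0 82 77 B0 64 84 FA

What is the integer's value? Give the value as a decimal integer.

-395080158219681759

In little-endian order the low byte comes first in memory.
Reassemble most-significant byte first: FA 84 64 B0 77 82 C0 21 → 0xFA8464B07782C021.
Top bit is set, so as a signed 64-bit value this is 0xFA8464B07782C021 − 2^64 = -395080158219681759.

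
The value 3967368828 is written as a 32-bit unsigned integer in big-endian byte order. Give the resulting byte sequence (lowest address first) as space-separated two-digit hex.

EC 79 3E 7C

3967368828 in hexadecimal, padded to 32 bits, is 0xEC793E7C.
Split into bytes (most-significant first): EC 79 3E 7C.
Big-endian: lowest address holds the most-significant byte.
So the memory order matches the most-significant-first order: EC 79 3E 7C.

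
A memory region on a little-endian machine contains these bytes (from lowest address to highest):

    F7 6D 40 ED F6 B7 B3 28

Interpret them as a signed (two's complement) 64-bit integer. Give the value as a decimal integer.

Little-endian stores the least-significant byte at the lowest address.
Reassemble most-significant byte first: 28 B3 B7 F6 ED 40 6D F7 → 0x28B3B7F6ED406DF7.
0x28B3B7F6ED406DF7 = 2932890053518585335.

2932890053518585335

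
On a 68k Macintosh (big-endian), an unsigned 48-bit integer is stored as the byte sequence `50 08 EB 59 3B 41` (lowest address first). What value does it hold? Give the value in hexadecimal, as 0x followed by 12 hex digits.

In big-endian order the high byte comes first in memory.
The bytes are already most-significant first: 0x5008EB593B41.

0x5008EB593B41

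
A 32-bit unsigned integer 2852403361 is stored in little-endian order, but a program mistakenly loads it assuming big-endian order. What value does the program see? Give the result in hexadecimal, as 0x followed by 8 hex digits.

2852403361 in 32-bit hexadecimal is 0xAA0438A1.
Stored little-endian, the bytes at ascending addresses are A1 38 04 AA.
Read back as big-endian, the last byte is least significant, giving 0xA13804AA.

0xA13804AA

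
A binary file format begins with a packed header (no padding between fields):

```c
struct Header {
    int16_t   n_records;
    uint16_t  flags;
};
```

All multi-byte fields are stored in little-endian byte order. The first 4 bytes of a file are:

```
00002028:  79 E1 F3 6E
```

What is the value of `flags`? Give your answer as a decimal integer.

28403

`flags` follows `n_records` (2 bytes), so it starts at byte offset 2 and occupies 2 bytes.
Bytes at offsets 2..3: F3 6E.
Little-endian: lowest address holds the least-significant byte.
Reassemble most-significant byte first: 6E F3 → 0x6EF3.
0x6EF3 = 28403.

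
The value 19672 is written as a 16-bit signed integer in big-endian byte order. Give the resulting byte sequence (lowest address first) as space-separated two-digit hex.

4C D8

19672 in hexadecimal, padded to 16 bits, is 0x4CD8.
Split into bytes (most-significant first): 4C D8.
Big-endian stores the most-significant byte at the lowest address.
So the memory order matches the most-significant-first order: 4C D8.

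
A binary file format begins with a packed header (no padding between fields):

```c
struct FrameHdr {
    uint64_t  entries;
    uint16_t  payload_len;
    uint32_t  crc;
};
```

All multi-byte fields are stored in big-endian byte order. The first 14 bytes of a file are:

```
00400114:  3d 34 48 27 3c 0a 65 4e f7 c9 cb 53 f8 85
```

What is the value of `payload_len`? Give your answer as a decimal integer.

`payload_len` follows `entries` (8 bytes), so it starts at byte offset 8 and occupies 2 bytes.
Bytes at offsets 8..9: F7 C9.
Big-endian: lowest address holds the most-significant byte.
The bytes are already most-significant first: 0xF7C9.
0xF7C9 = 63433.

63433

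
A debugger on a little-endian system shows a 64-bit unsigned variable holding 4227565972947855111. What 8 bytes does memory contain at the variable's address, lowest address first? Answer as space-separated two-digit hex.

4227565972947855111 in hexadecimal, padded to 64 bits, is 0x3AAB54DA9215E707.
Split into bytes (most-significant first): 3A AB 54 DA 92 15 E7 07.
Little-endian stores the least-significant byte at the lowest address.
So at ascending addresses the bytes are 07 E7 15 92 DA 54 AB 3A.

07 E7 15 92 DA 54 AB 3A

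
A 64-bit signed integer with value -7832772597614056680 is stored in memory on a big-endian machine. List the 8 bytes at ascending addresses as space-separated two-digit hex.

93 4C 66 D2 80 CC EB 18

Two's complement of -7832772597614056680 in 64 bits: 7832772597614056680 = 0x6CB3992D7F3314E8; invert → 0x934C66D280CCEB17; add 1 → 0x934C66D280CCEB18.
Split into bytes (most-significant first): 93 4C 66 D2 80 CC EB 18.
Big-endian: lowest address holds the most-significant byte.
So the memory order matches the most-significant-first order: 93 4C 66 D2 80 CC EB 18.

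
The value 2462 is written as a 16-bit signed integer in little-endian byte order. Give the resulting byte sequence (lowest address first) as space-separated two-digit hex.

9E 09

2462 in hexadecimal, padded to 16 bits, is 0x099E.
Split into bytes (most-significant first): 09 9E.
Little-endian stores the least-significant byte at the lowest address.
So at ascending addresses the bytes are 9E 09.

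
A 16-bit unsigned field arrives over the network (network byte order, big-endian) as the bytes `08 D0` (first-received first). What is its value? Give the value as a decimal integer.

2256

Big-endian stores the most-significant byte at the lowest address.
The bytes are already most-significant first: 0x08D0.
0x08D0 = 2256.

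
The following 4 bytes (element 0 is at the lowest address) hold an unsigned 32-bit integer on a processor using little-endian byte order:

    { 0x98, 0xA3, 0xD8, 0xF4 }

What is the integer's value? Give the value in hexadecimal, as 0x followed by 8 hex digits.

0xF4D8A398

Little-endian stores the least-significant byte at the lowest address.
Reassemble most-significant byte first: F4 D8 A3 98 → 0xF4D8A398.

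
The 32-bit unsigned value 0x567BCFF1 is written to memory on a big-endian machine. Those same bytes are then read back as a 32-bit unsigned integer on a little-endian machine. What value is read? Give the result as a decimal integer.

4056906582

Stored big-endian, the bytes at ascending addresses are 56 7B CF F1.
Read back as little-endian, the first byte is least significant, giving 0xF1CF7B56.
0xF1CF7B56 = 4056906582.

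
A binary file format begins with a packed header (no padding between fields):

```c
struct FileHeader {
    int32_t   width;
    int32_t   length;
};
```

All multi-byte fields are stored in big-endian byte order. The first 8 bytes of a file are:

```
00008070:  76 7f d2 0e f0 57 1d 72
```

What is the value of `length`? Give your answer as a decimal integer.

`length` follows `width` (4 bytes), so it starts at byte offset 4 and occupies 4 bytes.
Bytes at offsets 4..7: F0 57 1D 72.
Big-endian: lowest address holds the most-significant byte.
The bytes are already most-significant first: 0xF0571D72.
Top bit is set, so as a signed 32-bit value this is 0xF0571D72 − 2^32 = -262726286.

-262726286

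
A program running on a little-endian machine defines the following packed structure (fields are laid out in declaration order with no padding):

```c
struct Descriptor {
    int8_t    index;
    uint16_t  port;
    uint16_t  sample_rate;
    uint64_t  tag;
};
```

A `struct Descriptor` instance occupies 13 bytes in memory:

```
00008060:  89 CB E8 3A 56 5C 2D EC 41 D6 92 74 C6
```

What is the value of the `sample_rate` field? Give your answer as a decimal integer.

`sample_rate` follows `index` (1 B), `port` (2 B), so it starts at offset 1 + 2 = 3 and occupies 2 bytes.
Bytes at offsets 3..4: 3A 56.
Little-endian stores the least-significant byte at the lowest address.
Reassemble most-significant byte first: 56 3A → 0x563A.
0x563A = 22074.

22074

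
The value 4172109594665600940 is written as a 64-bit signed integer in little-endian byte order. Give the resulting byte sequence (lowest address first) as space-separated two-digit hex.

AC C7 0A 52 92 4F E6 39

4172109594665600940 in hexadecimal, padded to 64 bits, is 0x39E64F92520AC7AC.
Split into bytes (most-significant first): 39 E6 4F 92 52 0A C7 AC.
Little-endian stores the least-significant byte at the lowest address.
So at ascending addresses the bytes are AC C7 0A 52 92 4F E6 39.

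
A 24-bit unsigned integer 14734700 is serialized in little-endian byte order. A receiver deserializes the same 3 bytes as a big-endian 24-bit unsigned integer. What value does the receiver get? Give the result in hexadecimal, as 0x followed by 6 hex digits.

14734700 in 24-bit hexadecimal is 0xE0D56C.
Stored little-endian, the bytes at ascending addresses are 6C D5 E0.
Read back as big-endian, the last byte is least significant, giving 0x6CD5E0.

0x6CD5E0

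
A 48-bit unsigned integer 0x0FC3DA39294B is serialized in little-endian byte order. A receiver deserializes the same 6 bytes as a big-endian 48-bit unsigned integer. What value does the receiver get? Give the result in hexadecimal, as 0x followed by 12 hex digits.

Stored little-endian, the bytes at ascending addresses are 4B 29 39 DA C3 0F.
Read back as big-endian, the last byte is least significant, giving 0x4B2939DAC30F.

0x4B2939DAC30F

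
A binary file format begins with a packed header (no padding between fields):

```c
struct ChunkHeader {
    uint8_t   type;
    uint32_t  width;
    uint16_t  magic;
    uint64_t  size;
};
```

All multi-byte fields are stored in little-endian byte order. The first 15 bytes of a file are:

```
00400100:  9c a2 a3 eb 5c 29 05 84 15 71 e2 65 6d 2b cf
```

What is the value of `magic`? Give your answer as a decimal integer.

`magic` follows `type` (1 B), `width` (4 B), so it starts at offset 1 + 4 = 5 and occupies 2 bytes.
Bytes at offsets 5..6: 29 05.
Little-endian stores the least-significant byte at the lowest address.
Reassemble most-significant byte first: 05 29 → 0x0529.
0x0529 = 1321.

1321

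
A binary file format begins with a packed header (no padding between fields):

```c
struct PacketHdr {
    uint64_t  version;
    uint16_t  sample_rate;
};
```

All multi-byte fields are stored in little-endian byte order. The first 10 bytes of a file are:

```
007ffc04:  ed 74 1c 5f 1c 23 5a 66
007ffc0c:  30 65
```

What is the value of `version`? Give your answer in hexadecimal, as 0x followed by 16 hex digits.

`version` is the first field, at byte offset 0, occupying 8 bytes.
Bytes at offsets 0..7: ED 74 1C 5F 1C 23 5A 66.
Little-endian stores the least-significant byte at the lowest address.
Reassemble most-significant byte first: 66 5A 23 1C 5F 1C 74 ED → 0x665A231C5F1C74ED.

0x665A231C5F1C74ED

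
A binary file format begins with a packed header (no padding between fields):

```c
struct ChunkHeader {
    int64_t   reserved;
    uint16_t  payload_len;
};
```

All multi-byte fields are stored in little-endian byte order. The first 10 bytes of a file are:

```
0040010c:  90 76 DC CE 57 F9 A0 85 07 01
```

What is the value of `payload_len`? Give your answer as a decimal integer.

263

`payload_len` follows `reserved` (8 bytes), so it starts at byte offset 8 and occupies 2 bytes.
Bytes at offsets 8..9: 07 01.
Little-endian: lowest address holds the least-significant byte.
Reassemble most-significant byte first: 01 07 → 0x0107.
0x0107 = 263.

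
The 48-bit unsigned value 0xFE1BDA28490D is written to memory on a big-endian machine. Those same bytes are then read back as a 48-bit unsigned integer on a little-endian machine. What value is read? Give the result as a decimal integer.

Stored big-endian, the bytes at ascending addresses are FE 1B DA 28 49 0D.
Read back as little-endian, the first byte is least significant, giving 0x0D4928DA1BFE.
0x0D4928DA1BFE = 14607869156350.

14607869156350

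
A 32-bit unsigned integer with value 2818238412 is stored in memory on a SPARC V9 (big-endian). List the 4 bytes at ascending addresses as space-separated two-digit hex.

A7 FA E7 CC

2818238412 in hexadecimal, padded to 32 bits, is 0xA7FAE7CC.
Split into bytes (most-significant first): A7 FA E7 CC.
Big-endian stores the most-significant byte at the lowest address.
So the memory order matches the most-significant-first order: A7 FA E7 CC.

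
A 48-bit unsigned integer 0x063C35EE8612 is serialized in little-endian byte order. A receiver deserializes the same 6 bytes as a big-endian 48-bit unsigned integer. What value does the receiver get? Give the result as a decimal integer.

20370731383814

Stored little-endian, the bytes at ascending addresses are 12 86 EE 35 3C 06.
Read back as big-endian, the last byte is least significant, giving 0x1286EE353C06.
0x1286EE353C06 = 20370731383814.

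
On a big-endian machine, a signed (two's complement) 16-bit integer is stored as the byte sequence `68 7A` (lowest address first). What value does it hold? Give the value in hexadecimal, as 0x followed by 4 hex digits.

In big-endian order the high byte comes first in memory.
The bytes are already most-significant first: 0x687A.

0x687A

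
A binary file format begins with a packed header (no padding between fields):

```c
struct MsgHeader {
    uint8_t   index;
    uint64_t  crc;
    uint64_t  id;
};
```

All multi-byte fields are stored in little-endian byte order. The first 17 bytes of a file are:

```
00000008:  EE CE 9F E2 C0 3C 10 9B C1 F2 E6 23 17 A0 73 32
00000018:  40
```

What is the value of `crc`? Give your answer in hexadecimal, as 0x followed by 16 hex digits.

`crc` follows `index` (1 byte), so it starts at byte offset 1 and occupies 8 bytes.
Bytes at offsets 1..8: CE 9F E2 C0 3C 10 9B C1.
Little-endian stores the least-significant byte at the lowest address.
Reassemble most-significant byte first: C1 9B 10 3C C0 E2 9F CE → 0xC19B103CC0E29FCE.

0xC19B103CC0E29FCE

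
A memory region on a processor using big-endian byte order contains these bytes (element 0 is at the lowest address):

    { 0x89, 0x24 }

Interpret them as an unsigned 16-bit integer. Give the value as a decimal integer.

35108

Big-endian: lowest address holds the most-significant byte.
The bytes are already most-significant first: 0x8924.
0x8924 = 35108.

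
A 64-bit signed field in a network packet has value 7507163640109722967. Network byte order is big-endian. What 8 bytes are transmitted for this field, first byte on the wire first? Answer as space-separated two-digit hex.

7507163640109722967 in hexadecimal, padded to 64 bits, is 0x682ECD8E5777ED57.
Split into bytes (most-significant first): 68 2E CD 8E 57 77 ED 57.
Big-endian: lowest address holds the most-significant byte.
So the memory order matches the most-significant-first order: 68 2E CD 8E 57 77 ED 57.

68 2E CD 8E 57 77 ED 57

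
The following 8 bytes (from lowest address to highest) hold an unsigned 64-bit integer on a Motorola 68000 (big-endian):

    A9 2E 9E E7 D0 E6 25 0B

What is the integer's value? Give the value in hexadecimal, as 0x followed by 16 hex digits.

0xA92E9EE7D0E6250B

In big-endian order the high byte comes first in memory.
The bytes are already most-significant first: 0xA92E9EE7D0E6250B.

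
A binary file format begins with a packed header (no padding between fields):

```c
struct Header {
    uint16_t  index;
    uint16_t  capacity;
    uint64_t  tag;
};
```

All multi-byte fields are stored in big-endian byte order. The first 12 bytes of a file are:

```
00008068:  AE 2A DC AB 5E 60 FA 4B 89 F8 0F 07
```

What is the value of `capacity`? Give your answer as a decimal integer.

`capacity` follows `index` (2 bytes), so it starts at byte offset 2 and occupies 2 bytes.
Bytes at offsets 2..3: DC AB.
Big-endian stores the most-significant byte at the lowest address.
The bytes are already most-significant first: 0xDCAB.
0xDCAB = 56491.

56491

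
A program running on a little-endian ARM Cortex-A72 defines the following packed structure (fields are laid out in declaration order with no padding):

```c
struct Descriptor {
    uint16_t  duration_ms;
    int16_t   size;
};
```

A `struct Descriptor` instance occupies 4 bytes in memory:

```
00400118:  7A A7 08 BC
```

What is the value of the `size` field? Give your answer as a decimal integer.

`size` follows `duration_ms` (2 bytes), so it starts at byte offset 2 and occupies 2 bytes.
Bytes at offsets 2..3: 08 BC.
Little-endian stores the least-significant byte at the lowest address.
Reassemble most-significant byte first: BC 08 → 0xBC08.
Top bit is set, so as a signed 16-bit value this is 0xBC08 − 2^16 = -17400.

-17400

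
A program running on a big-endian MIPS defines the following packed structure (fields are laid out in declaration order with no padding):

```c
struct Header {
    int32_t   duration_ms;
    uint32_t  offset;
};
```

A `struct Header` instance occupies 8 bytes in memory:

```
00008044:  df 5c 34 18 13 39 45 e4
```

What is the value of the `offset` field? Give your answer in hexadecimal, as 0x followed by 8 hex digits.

0x133945E4

`offset` follows `duration_ms` (4 bytes), so it starts at byte offset 4 and occupies 4 bytes.
Bytes at offsets 4..7: 13 39 45 E4.
Big-endian stores the most-significant byte at the lowest address.
The bytes are already most-significant first: 0x133945E4.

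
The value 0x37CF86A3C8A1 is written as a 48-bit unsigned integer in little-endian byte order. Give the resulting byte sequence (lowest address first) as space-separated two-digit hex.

Split into bytes (most-significant first): 37 CF 86 A3 C8 A1.
Little-endian stores the least-significant byte at the lowest address.
So at ascending addresses the bytes are A1 C8 A3 86 CF 37.

A1 C8 A3 86 CF 37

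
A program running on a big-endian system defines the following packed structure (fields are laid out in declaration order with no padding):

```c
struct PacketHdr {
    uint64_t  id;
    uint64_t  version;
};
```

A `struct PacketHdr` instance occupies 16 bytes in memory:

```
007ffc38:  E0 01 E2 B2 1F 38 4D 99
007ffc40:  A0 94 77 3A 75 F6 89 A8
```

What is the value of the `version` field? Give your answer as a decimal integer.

11571004435592546728

`version` follows `id` (8 bytes), so it starts at byte offset 8 and occupies 8 bytes.
Bytes at offsets 8..15: A0 94 77 3A 75 F6 89 A8.
Big-endian: lowest address holds the most-significant byte.
The bytes are already most-significant first: 0xA094773A75F689A8.
0xA094773A75F689A8 = 11571004435592546728.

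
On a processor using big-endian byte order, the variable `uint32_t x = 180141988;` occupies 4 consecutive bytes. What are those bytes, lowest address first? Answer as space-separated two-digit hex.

0A BC BF A4

180141988 in hexadecimal, padded to 32 bits, is 0x0ABCBFA4.
Split into bytes (most-significant first): 0A BC BF A4.
Big-endian: lowest address holds the most-significant byte.
So the memory order matches the most-significant-first order: 0A BC BF A4.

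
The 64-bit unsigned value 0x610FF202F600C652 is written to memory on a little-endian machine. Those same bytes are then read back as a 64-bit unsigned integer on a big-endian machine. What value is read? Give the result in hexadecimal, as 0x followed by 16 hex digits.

Stored little-endian, the bytes at ascending addresses are 52 C6 00 F6 02 F2 0F 61.
Read back as big-endian, the last byte is least significant, giving 0x52C600F602F20F61.

0x52C600F602F20F61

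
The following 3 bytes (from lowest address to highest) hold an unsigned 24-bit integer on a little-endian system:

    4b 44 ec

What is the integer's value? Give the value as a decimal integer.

In little-endian order the low byte comes first in memory.
Reassemble most-significant byte first: EC 44 4B → 0xEC444B.
0xEC444B = 15483979.

15483979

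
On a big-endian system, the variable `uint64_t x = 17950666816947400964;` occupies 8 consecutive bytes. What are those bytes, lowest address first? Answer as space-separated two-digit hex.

F9 1D 94 5D 01 8A B1 04

17950666816947400964 in hexadecimal, padded to 64 bits, is 0xF91D945D018AB104.
Split into bytes (most-significant first): F9 1D 94 5D 01 8A B1 04.
Big-endian: lowest address holds the most-significant byte.
So the memory order matches the most-significant-first order: F9 1D 94 5D 01 8A B1 04.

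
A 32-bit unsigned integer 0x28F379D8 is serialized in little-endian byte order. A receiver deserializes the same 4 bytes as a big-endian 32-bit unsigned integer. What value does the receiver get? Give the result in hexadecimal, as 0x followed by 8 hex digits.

Stored little-endian, the bytes at ascending addresses are D8 79 F3 28.
Read back as big-endian, the last byte is least significant, giving 0xD879F328.

0xD879F328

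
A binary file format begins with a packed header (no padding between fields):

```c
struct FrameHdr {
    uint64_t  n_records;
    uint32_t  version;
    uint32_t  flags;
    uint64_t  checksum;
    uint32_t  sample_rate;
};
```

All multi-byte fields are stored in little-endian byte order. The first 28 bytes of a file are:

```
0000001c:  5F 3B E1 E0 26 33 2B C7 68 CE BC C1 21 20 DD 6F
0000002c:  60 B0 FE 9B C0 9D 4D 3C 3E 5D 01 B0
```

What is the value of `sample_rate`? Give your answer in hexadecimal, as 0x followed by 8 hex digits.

`sample_rate` follows `n_records` (8 B), `version` (4 B), `flags` (4 B), `checksum` (8 B), so it starts at offset 8 + 4 + 4 + 8 = 24 and occupies 4 bytes.
Bytes at offsets 24..27: 3E 5D 01 B0.
Little-endian: lowest address holds the least-significant byte.
Reassemble most-significant byte first: B0 01 5D 3E → 0xB0015D3E.

0xB0015D3E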